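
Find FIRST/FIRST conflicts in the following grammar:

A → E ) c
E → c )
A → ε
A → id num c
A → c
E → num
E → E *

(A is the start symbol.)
A FIRST/FIRST conflict occurs when two productions N → α and N → β for the same non-terminal have FIRST(α) ∩ FIRST(β) ≠ ∅ (with ε ∈ FIRST of a nullable right-hand side, so two nullable alternatives also conflict).

FIRST sets of the non-terminals at (or reachable through a nullable prefix from) the front of some alternative:
  FIRST(E) = { 'c', 'num' }

Productions for A:
  A → E ) c: FIRST = { 'c', 'num' }
  A → ε: FIRST = { ε }
  A → id num c: FIRST = { 'id' }
  A → c: FIRST = { 'c' }
Productions for E:
  E → c ): FIRST = { 'c' }
  E → num: FIRST = { 'num' }
  E → E *: FIRST = { 'c', 'num' }

Conflict for A: A → E ) c and A → c
  Overlap: { 'c' }
Conflict for E: E → c ) and E → E *
  Overlap: { 'c' }
Conflict for E: E → num and E → E *
  Overlap: { 'num' }

Answer: Yes. A → E ')' c / A → c on { 'c' }; E → c ')' / E → E '*' on { 'c' }; E → num / E → E '*' on { 'num' }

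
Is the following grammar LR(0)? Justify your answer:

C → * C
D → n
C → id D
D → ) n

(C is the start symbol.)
Yes, the grammar is LR(0)

A grammar is LR(0) if no state in the canonical LR(0) collection has:
  - both a shift item (dot before a terminal) and a complete item (shift-reduce conflict), or
  - two or more complete items (reduce-reduce conflict; the accept item [C' → C .] counts as a complete item here).

Augment with C' → C and build the canonical LR(0) collection (I0 = CLOSURE({[C' → . C]}), then GOTO on every symbol after a dot until no new states appear). It has 9 states:
  I0: { [C → . * C], [C → . id D], [C' → . C] }  — shift
  I1: { [C → * . C], [C → . * C], [C → . id D] }  — shift
  I2: { [C' → C .] }  — accept
  I3: { [C → id . D], [D → . ) n], [D → . n] }  — shift
  I4: { [D → ) . n] }  — shift
  I5: { [C → id D .] }  — reduce
  I6: { [D → n .] }  — reduce
  I7: { [D → ) n .] }  — reduce
  I8: { [C → * C .] }  — reduce

Every state is either a pure shift/goto state or contains exactly one complete item and nothing to shift — no conflicts. The grammar is LR(0).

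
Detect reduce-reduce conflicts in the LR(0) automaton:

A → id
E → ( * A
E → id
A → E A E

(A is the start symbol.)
A reduce-reduce conflict occurs when an LR(0) state has two complete items [A → α .] and [B → β .] — both call for a reduction, and with no lookahead the parser cannot choose between them.

Augment with A' → A and build the canonical LR(0) collection (I0 = CLOSURE({[A' → . A]}), then GOTO on every symbol after a dot until no new states appear). It has 10 states:
  I0: { [A → . E A E], [A → . id], [A' → . A], [E → . ( * A], [E → . id] }  — shift
  I1: { [E → ( . * A] }  — shift
  I2: { [A' → A .] }  — accept
  I3: { [A → . E A E], [A → . id], [A → E . A E], [E → . ( * A], [E → . id] }  — shift
  I4: { [A → id .], [E → id .] }  — 2 reduces
  I5: { [A → E A . E], [E → . ( * A], [E → . id] }  — shift
  I6: { [A → E A E .] }  — reduce
  I7: { [E → id .] }  — reduce
  I8: { [A → . E A E], [A → . id], [E → ( * . A], [E → . ( * A], [E → . id] }  — shift
  I9: { [E → ( * A .] }  — reduce

I4 contains complete items [A → id .], [E → id .] — reduce-reduce conflict.

Answer: Yes — I4: [A → id .] vs [E → id .]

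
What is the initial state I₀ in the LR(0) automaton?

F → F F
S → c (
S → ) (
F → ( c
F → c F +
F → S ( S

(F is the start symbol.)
First, augment the grammar with F' → F
I₀ = CLOSURE({ [F' → . F] }):
  [F' → . F] has the dot before F: add [F → . F F], [F → . ( c], [F → . c F +], [F → . S ( S]
  [F → . S ( S] has the dot before S: add [S → . c (], [S → . ) (]
No further items can be added.

I₀ = { [F → . ( c], [F → . F F], [F → . S ( S], [F → . c F +], [F' → . F], [S → . ) (], [S → . c (] }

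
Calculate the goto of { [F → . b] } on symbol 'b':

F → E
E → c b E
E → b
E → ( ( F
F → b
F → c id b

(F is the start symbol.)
{ [F → b .] }

GOTO(I, 'b') = CLOSURE({ [A → αX.β] : [A → α.Xβ] ∈ I, X = 'b' })

Items with dot before 'b', with the dot advanced:
  [F → . b] → [F → b .]
Closure adds nothing (no advanced item has the dot before a non-terminal).

GOTO = { [F → b .] }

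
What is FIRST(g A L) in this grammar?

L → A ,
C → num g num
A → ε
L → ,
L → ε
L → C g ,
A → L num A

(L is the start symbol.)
{ 'g' }

To compute FIRST(g A L), process the symbols left to right:
Symbol g is a terminal. Add 'g' and stop.
FIRST(g A L) = { 'g' }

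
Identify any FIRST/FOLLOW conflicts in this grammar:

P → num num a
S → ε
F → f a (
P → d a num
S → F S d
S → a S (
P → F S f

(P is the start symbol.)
Yes. S → F S d with FOLLOW(S) on { 'f' }

Nullable non-terminals: S.
FIRST sets used below: FIRST(F) = { 'f' }

S: nullable alternative(s) S → ε; FOLLOW(S) = { '(', 'd', 'f' }
  S → ε: FIRST \ {ε} = { } — this is the only nullable alternative, skip
  S → F S d: FIRST \ {ε} = { 'f' } — overlaps FOLLOW(S) on { 'f' }: CONFLICT
  S → a S (: FIRST \ {ε} = { 'a' } — disjoint from FOLLOW(S)

F, P have no nullable alternative, so no FIRST/FOLLOW check is needed there.

So the grammar has 1 FIRST/FOLLOW conflict (marked CONFLICT above).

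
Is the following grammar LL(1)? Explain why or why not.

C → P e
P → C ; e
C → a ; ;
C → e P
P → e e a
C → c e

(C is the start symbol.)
A grammar is LL(1) if for each non-terminal N with multiple productions, the predict sets of those productions are pairwise disjoint, where PREDICT(N → α) = (FIRST(α) \ {ε}) ∪ (FOLLOW(N) if α ⇒* ε).

Relevant sets:
  FIRST(P) = { 'a', 'c', 'e' }
  FIRST(C) = { 'a', 'c', 'e' }

For C:
  PREDICT(C → P e) = { 'a', 'c', 'e' }
  PREDICT(C → a ';' ';') = { 'a' }
  PREDICT(C → e P) = { 'e' }
  PREDICT(C → c e) = { 'c' }
For P:
  PREDICT(P → C ';' e) = { 'a', 'c', 'e' }
  PREDICT(P → e e a) = { 'e' }

Conflict found: Predict set conflict for C: { 'a' }
The grammar is NOT LL(1).

Answer: No. Predict set conflict for C: { 'a' }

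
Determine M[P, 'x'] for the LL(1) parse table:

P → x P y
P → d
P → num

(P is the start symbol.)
P → x P y

To find M[P, 'x'], we find productions for P where 'x' is in the predict set (PREDICT(N → α) = (FIRST(α) \ {ε}) ∪ (FOLLOW(N) if α ⇒* ε)).

P → x P y: PREDICT = { 'x' }
  'x' is in predict set, so this production goes in M[P, 'x']
P → d: PREDICT = { 'd' }
P → num: PREDICT = { 'num' }

M[P, 'x'] = P → x P y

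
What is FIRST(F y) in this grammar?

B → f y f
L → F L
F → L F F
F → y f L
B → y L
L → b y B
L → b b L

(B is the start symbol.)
FIRST sets of the non-terminals involved (from the grammar, by fixed-point iteration):
  FIRST(F) = { 'b', 'y' }

To compute FIRST(F y), process the symbols left to right:
Symbol F is a non-terminal. Add FIRST(F) \ {ε} = { 'b', 'y' }
F is not nullable (ε ∉ FIRST(F)), so stop here.
FIRST(F y) = { 'b', 'y' }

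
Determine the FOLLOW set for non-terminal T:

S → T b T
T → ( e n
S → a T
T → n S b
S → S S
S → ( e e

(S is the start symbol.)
{ $, '(', 'a', 'b', 'n' }

To compute FOLLOW(T), find every occurrence of T on a right-hand side N → α T β: add FIRST(β) \ {ε}, and if β is empty or nullable also add FOLLOW(N). Iterate to a fixed point.

In S → T b T: T is followed by b T, add FIRST(b T) \ {ε} = { 'b' }
In S → T b T: T is at the end, add FOLLOW(S)
In S → a T: T is at the end, add FOLLOW(S)

The FOLLOW sets referred to above (computed the same way, to a fixed point):
  FOLLOW(S) = { $, '(', 'a', 'b', 'n' }

Taking the union: FOLLOW(T) = { $, '(', 'a', 'b', 'n' }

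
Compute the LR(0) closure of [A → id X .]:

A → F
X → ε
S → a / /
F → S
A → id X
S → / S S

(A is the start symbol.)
Start with: [A → id X .]
The dot is at the end, so nothing is added.

CLOSURE = { [A → id X .] }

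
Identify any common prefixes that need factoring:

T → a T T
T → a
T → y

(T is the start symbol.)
Left-factoring is needed when two productions for the same non-terminal
share a common prefix on the right-hand side.

Productions for T:
  T → a T T
  T → a
  T → y

Found common prefix 'a' in productions for T

Answer: Yes, T has productions with common prefix 'a'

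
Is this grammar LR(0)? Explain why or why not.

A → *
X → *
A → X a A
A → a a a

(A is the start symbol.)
No. Reduce-reduce conflict: [A → * .] and [X → * .]

A grammar is LR(0) if no state in the canonical LR(0) collection has:
  - both a shift item (dot before a terminal) and a complete item (shift-reduce conflict), or
  - two or more complete items (reduce-reduce conflict; the accept item [A' → A .] counts as a complete item here).

Augment with A' → A and build the canonical LR(0) collection (I0 = CLOSURE({[A' → . A]}), then GOTO on every symbol after a dot until no new states appear). It has 9 states:
  I0: { [A → . *], [A → . X a A], [A → . a a a], [A' → . A], [X → . *] }  — shift
  I1: { [A → * .], [X → * .] }  — 2 reduces
  I2: { [A' → A .] }  — accept
  I3: { [A → X . a A] }  — shift
  I4: { [A → a . a a] }  — shift
  I5: { [A → a a . a] }  — shift
  I6: { [A → a a a .] }  — reduce
  I7: { [A → . *], [A → . X a A], [A → . a a a], [A → X a . A], [X → . *] }  — shift
  I8: { [A → X a A .] }  — reduce

Conflict in state I1:
  Reduce-reduce conflict: [A → * .] and [X → * .]
So the grammar is NOT LR(0).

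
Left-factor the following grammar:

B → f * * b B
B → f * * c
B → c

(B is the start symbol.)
B → f * * B'
B' → b B
B' → c
B → c

Left-factoring transforms A → αβ₁ | αβ₂ into A → αA' and A' → β₁ | β₂
(α is the longest common prefix among the alternatives). Repeat until
no nonterminal has two alternatives with a common prefix.

Round 1: B has alternatives sharing prefix 'f * *'. Introduce B': B → f * * B'
  Add: B' → b B
  Add: B' → c

No remaining common prefixes — done.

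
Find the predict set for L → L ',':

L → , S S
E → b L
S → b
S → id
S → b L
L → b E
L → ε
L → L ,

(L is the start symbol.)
PREDICT(L → L ',') = (FIRST(RHS) \ {ε}) ∪ (FOLLOW(L) if ε ∈ FIRST(RHS), i.e. RHS ⇒* ε)
FIRST(L) = { ',', 'b', ε }
FIRST(L ',') = { ',', 'b' }
ε ∉ FIRST(L ','), so FOLLOW(L) is not added.
PREDICT(L → L ',') = { ',', 'b' }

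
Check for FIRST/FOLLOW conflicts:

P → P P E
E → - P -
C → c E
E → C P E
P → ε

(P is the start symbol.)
Yes. P → P P E with FOLLOW(P) on { '-', 'c' }

Nullable non-terminals: P.
FIRST sets used below: FIRST(P) = { '-', 'c', ε }, FIRST(E) = { '-', 'c' }

P: nullable alternative(s) P → ε; FOLLOW(P) = { $, '-', 'c' }
  P → P P E: FIRST \ {ε} = { '-', 'c' } — overlaps FOLLOW(P) on { '-', 'c' }: CONFLICT
  P → ε: FIRST \ {ε} = { } — this is the only nullable alternative, skip

C, E have no nullable alternative, so no FIRST/FOLLOW check is needed there.

So the grammar has 1 FIRST/FOLLOW conflict (marked CONFLICT above).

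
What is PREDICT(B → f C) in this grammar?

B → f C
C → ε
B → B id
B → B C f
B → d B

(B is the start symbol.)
{ 'f' }

PREDICT(B → f C) = (FIRST(RHS) \ {ε}) ∪ (FOLLOW(B) if ε ∈ FIRST(RHS), i.e. RHS ⇒* ε)
FIRST(f C) = { 'f' }
ε ∉ FIRST(f C), so FOLLOW(B) is not added.
PREDICT(B → f C) = { 'f' }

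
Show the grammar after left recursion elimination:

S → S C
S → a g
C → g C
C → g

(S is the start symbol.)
S is directly left-recursive. The standard transformation for
  A → A α₁ | ... | A α_m | β₁ | ... | β_n
is
  A  → β₁ A' | ... | β_n A'
  A' → α₁ A' | ... | α_m A' | ε

S → a g becomes S → a g S'
S → S C becomes S' → C S'
Add S' → ε

Productions for other non-terminals are unchanged:
  C → g C
  C → g

Resulting grammar:
S → a g S'
S' → C S'
S' → ε
C → g C
C → g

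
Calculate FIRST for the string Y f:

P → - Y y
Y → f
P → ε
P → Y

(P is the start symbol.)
{ 'f' }

FIRST sets of the non-terminals involved (from the grammar, by fixed-point iteration):
  FIRST(Y) = { 'f' }

To compute FIRST(Y f), process the symbols left to right:
Symbol Y is a non-terminal. Add FIRST(Y) \ {ε} = { 'f' }
Y is not nullable (ε ∉ FIRST(Y)), so stop here.
FIRST(Y f) = { 'f' }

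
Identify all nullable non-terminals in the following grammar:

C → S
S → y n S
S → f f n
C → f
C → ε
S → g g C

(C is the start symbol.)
A non-terminal is nullable if it can derive ε (the empty string): either it has an ε-production, or it has a production whose right-hand side consists entirely of nullable non-terminals.

ε-productions: C → ε
So C is immediately nullable.
No further non-terminal can be added: every production for the remaining non-terminals contains a terminal or a non-nullable non-terminal.
Nullable = { 'C' }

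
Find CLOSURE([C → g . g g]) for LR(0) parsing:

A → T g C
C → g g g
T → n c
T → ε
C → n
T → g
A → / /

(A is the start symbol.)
Start with: [C → g . g g]
The dot precedes the terminal g, so nothing is added.

CLOSURE = { [C → g . g g] }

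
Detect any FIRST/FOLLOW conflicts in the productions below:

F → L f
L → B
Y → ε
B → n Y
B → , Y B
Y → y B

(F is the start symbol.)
No FIRST/FOLLOW conflicts.

A FIRST/FOLLOW conflict occurs when a non-terminal N has a nullable alternative N → β (β ⇒* ε) and another alternative N → α with FIRST(α) ∩ FOLLOW(N) ≠ ∅: on such a lookahead the parser cannot decide between expanding α and letting N vanish via β.

Nullable non-terminals: Y.

Y: nullable alternative(s) Y → ε; FOLLOW(Y) = { ',', 'f', 'n' }
  Y → ε: FIRST \ {ε} = { } — this is the only nullable alternative, skip
  Y → y B: FIRST \ {ε} = { 'y' } — disjoint from FOLLOW(Y)

B, F, L have no nullable alternative, so no FIRST/FOLLOW check is needed there.

No FIRST/FOLLOW conflicts found.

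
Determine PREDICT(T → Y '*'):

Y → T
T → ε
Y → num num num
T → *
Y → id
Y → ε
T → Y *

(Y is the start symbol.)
{ '*', 'id', 'num' }

PREDICT(T → Y '*') = (FIRST(RHS) \ {ε}) ∪ (FOLLOW(T) if ε ∈ FIRST(RHS), i.e. RHS ⇒* ε)
FIRST(Y) = { '*', 'id', 'num', ε }
FIRST(Y '*') = { '*', 'id', 'num' }
ε ∉ FIRST(Y '*'), so FOLLOW(T) is not added.
PREDICT(T → Y '*') = { '*', 'id', 'num' }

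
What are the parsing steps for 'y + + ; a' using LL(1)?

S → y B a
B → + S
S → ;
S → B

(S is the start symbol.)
Stack is shown with the top on the left.

Stack    Input        Action
----------------------------
S $      y + + ; a $  output S → y B a
y B a $  y + + ; a $  match 'y'
B a $    + + ; a $    output B → + S
+ S a $  + + ; a $    match '+'
S a $    + ; a $      output S → B
B a $    + ; a $      output B → + S
+ S a $  + ; a $      match '+'
S a $    ; a $        output S → ;
; a $    ; a $        match ';'
a $      a $          match 'a'
$        $            accept

The string is accepted.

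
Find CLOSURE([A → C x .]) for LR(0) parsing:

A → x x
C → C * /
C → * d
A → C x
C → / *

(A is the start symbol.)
{ [A → C x .] }

To compute CLOSURE, for each item [A → α.Bβ] where B is a non-terminal, add [B → .γ] for all productions B → γ; repeat for the newly added items until nothing changes.

Start with: [A → C x .]
The dot is at the end, so nothing is added.

CLOSURE = { [A → C x .] }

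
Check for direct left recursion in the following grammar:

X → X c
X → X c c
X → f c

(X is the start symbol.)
Direct left recursion occurs when N → N α for some non-terminal N (the right-hand side begins with the left-hand side itself).

X → X c: LEFT RECURSIVE (starts with X)
X → X c c: LEFT RECURSIVE (starts with X)
X → f c: starts with f

The grammar has direct left recursion on: X.

Answer: Yes, X is left-recursive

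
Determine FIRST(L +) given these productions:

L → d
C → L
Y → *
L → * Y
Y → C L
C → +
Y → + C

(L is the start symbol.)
{ '*', 'd' }

FIRST sets of the non-terminals involved (from the grammar, by fixed-point iteration):
  FIRST(L) = { '*', 'd' }

To compute FIRST(L +), process the symbols left to right:
Symbol L is a non-terminal. Add FIRST(L) \ {ε} = { '*', 'd' }
L is not nullable (ε ∉ FIRST(L)), so stop here.
FIRST(L +) = { '*', 'd' }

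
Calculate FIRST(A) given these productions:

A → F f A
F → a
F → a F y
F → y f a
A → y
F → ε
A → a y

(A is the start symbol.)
{ 'a', 'f', 'y' }

To compute FIRST(A), examine every production with A on the left-hand side, reading each right-hand side left to right until a non-nullable symbol is reached.

FIRST sets of the other non-terminals involved (by the same procedure, iterated to a fixed point):
  FIRST(F) = { 'a', 'y', ε }

From A → F f A:
  - F is a non-terminal: add FIRST(F) \ {ε} = { 'a', 'y' }
    F is nullable, so continue to the next symbol
  - f is a terminal: add 'f' and stop
From A → y:
  - y is a terminal: add 'y' and stop
From A → a y:
  - a is a terminal: add 'a' and stop

Collecting: FIRST(A) = { 'a', 'f', 'y' }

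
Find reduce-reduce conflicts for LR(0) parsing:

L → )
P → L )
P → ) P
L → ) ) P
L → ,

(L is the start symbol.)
Yes — I11: [L → ) ) P .] vs [P → ) P .]

A reduce-reduce conflict occurs when an LR(0) state has two complete items [A → α .] and [B → β .] — both call for a reduction, and with no lookahead the parser cannot choose between them.

Augment with L' → L and build the canonical LR(0) collection (I0 = CLOSURE({[L' → . L]}), then GOTO on every symbol after a dot until no new states appear). It has 12 states:
  I0: { [L → . ) ) P], [L → . )], [L → . ,], [L' → . L] }  — shift
  I1: { [L → ) . ) P], [L → ) .] }  — shift, reduce
  I2: { [L → , .] }  — reduce
  I3: { [L' → L .] }  — accept
  I4: { [L → ) ) . P], [L → . ) ) P], [L → . )], [L → . ,], [P → . ) P], [P → . L )] }  — shift
  I5: { [L → ) . ) P], [L → ) .], [L → . ) ) P], [L → . )], [L → . ,], [P → ) . P], [P → . ) P], [P → . L )] }  — shift, reduce
  I6: { [P → L . )] }  — shift
  I7: { [L → ) ) P .] }  — reduce
  I8: { [P → L ) .] }  — reduce
  I9: { [L → ) ) . P], [L → ) . ) P], [L → ) .], [L → . ) ) P], [L → . )], [L → . ,], [P → ) . P], [P → . ) P], [P → . L )] }  — shift, reduce
  I10: { [P → ) P .] }  — reduce
  I11: { [L → ) ) P .], [P → ) P .] }  — 2 reduces

I11 contains complete items [L → ) ) P .], [P → ) P .] — reduce-reduce conflict.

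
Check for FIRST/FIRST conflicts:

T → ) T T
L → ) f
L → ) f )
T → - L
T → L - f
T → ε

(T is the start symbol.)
A FIRST/FIRST conflict occurs when two productions N → α and N → β for the same non-terminal have FIRST(α) ∩ FIRST(β) ≠ ∅ (with ε ∈ FIRST of a nullable right-hand side, so two nullable alternatives also conflict).

FIRST sets of the non-terminals at (or reachable through a nullable prefix from) the front of some alternative:
  FIRST(L) = { ')' }

Productions for T:
  T → ) T T: FIRST = { ')' }
  T → - L: FIRST = { '-' }
  T → L - f: FIRST = { ')' }
  T → ε: FIRST = { ε }
Productions for L:
  L → ) f: FIRST = { ')' }
  L → ) f ): FIRST = { ')' }

Conflict for T: T → ) T T and T → L - f
  Overlap: { ')' }
Conflict for L: L → ) f and L → ) f )
  Overlap: { ')' }

Answer: Yes. T → ')' T T / T → L '-' f on { ')' }; L → ')' f / L → ')' f ')' on { ')' }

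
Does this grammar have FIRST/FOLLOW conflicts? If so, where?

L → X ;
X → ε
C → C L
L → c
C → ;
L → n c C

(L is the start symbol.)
Nullable non-terminals: X.
X has a nullable alternative but only one production, so nothing to check.

C, L have no nullable alternative, so no FIRST/FOLLOW check is needed there.

No FIRST/FOLLOW conflicts found.

Answer: No FIRST/FOLLOW conflicts.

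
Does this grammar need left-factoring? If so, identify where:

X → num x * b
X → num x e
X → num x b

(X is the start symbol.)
Yes, X has productions with common prefix 'num x'

Left-factoring is needed when two productions for the same non-terminal
share a common prefix on the right-hand side.

Productions for X:
  X → num x * b
  X → num x e
  X → num x b

Found common prefix 'num x' in productions for X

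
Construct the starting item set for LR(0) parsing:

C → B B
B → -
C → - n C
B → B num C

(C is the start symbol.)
First, augment the grammar with C' → C
I₀ = CLOSURE({ [C' → . C] }):
  [C' → . C] has the dot before C: add [C → . B B], [C → . - n C]
  [C → . B B] has the dot before B: add [B → . -], [B → . B num C]
No further items can be added.

I₀ = { [B → . -], [B → . B num C], [C → . - n C], [C → . B B], [C' → . C] }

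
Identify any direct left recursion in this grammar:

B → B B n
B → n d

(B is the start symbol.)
Yes, B is left-recursive

B → B B n: LEFT RECURSIVE (starts with B)
B → n d: starts with n

The grammar has direct left recursion on: B.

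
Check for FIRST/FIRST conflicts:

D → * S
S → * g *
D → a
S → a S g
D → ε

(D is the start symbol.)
A FIRST/FIRST conflict occurs when two productions N → α and N → β for the same non-terminal have FIRST(α) ∩ FIRST(β) ≠ ∅ (with ε ∈ FIRST of a nullable right-hand side, so two nullable alternatives also conflict).

Productions for D:
  D → * S: FIRST = { '*' }
  D → a: FIRST = { 'a' }
  D → ε: FIRST = { ε }
Productions for S:
  S → * g *: FIRST = { '*' }
  S → a S g: FIRST = { 'a' }

All alternatives of each non-terminal have pairwise disjoint FIRST sets.

Answer: No FIRST/FIRST conflicts.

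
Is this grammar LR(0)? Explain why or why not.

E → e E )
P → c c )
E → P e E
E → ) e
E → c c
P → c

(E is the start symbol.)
No. Shift-reduce conflict between [P → c .] and [E → c . c]

A grammar is LR(0) if no state in the canonical LR(0) collection has:
  - both a shift item (dot before a terminal) and a complete item (shift-reduce conflict), or
  - two or more complete items (reduce-reduce conflict; the accept item [E' → E .] counts as a complete item here).

Augment with E' → E and build the canonical LR(0) collection (I0 = CLOSURE({[E' → . E]}), then GOTO on every symbol after a dot until no new states appear). It has 13 states:
  I0: { [E → . ) e], [E → . P e E], [E → . c c], [E → . e E )], [E' → . E], [P → . c c )], [P → . c] }  — shift
  I1: { [E → ) . e] }  — shift
  I2: { [E' → E .] }  — accept
  I3: { [E → P . e E] }  — shift
  I4: { [E → c . c], [P → c . c )], [P → c .] }  — shift, reduce
  I5: { [E → . ) e], [E → . P e E], [E → . c c], [E → . e E )], [E → e . E )], [P → . c c )], [P → . c] }  — shift
  I6: { [E → e E . )] }  — shift
  I7: { [E → e E ) .] }  — reduce
  I8: { [E → c c .], [P → c c . )] }  — shift, reduce
  I9: { [P → c c ) .] }  — reduce
  I10: { [E → . ) e], [E → . P e E], [E → . c c], [E → . e E )], [E → P e . E], [P → . c c )], [P → . c] }  — shift
  I11: { [E → P e E .] }  — reduce
  I12: { [E → ) e .] }  — reduce

Conflict in state I4:
  Shift-reduce conflict between [P → c .] and [E → c . c]
So the grammar is NOT LR(0).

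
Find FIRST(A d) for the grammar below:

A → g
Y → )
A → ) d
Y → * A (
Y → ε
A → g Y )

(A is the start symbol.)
FIRST sets of the non-terminals involved (from the grammar, by fixed-point iteration):
  FIRST(A) = { ')', 'g' }

To compute FIRST(A d), process the symbols left to right:
Symbol A is a non-terminal. Add FIRST(A) \ {ε} = { ')', 'g' }
A is not nullable (ε ∉ FIRST(A)), so stop here.
FIRST(A d) = { ')', 'g' }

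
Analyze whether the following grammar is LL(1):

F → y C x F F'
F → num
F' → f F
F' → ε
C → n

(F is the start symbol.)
Relevant sets:
  FOLLOW(F') = { $, 'f' }

For F:
  PREDICT(F → y C x F F') = { 'y' }
  PREDICT(F → num) = { 'num' }
For F':
  PREDICT(F' → f F) = { 'f' }
  PREDICT(F' → ε) = { $, 'f' }
C has a single production, so nothing to check there.

Conflict found: Predict set conflict for F': { 'f' }
The grammar is NOT LL(1).

Answer: No. Predict set conflict for F': { 'f' }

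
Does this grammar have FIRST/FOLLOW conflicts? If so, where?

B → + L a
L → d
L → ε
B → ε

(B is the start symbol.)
A FIRST/FOLLOW conflict occurs when a non-terminal N has a nullable alternative N → β (β ⇒* ε) and another alternative N → α with FIRST(α) ∩ FOLLOW(N) ≠ ∅: on such a lookahead the parser cannot decide between expanding α and letting N vanish via β.

Nullable non-terminals: B, L.

B: nullable alternative(s) B → ε; FOLLOW(B) = { $ }
  B → + L a: FIRST \ {ε} = { '+' } — disjoint from FOLLOW(B)
  B → ε: FIRST \ {ε} = { } — this is the only nullable alternative, skip

L: nullable alternative(s) L → ε; FOLLOW(L) = { 'a' }
  L → d: FIRST \ {ε} = { 'd' } — disjoint from FOLLOW(L)
  L → ε: FIRST \ {ε} = { } — this is the only nullable alternative, skip

No FIRST/FOLLOW conflicts found.

Answer: No FIRST/FOLLOW conflicts.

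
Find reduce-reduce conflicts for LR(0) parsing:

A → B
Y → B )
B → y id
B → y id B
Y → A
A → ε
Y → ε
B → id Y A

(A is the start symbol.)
Yes — I3: [A → .] vs [Y → .]

A reduce-reduce conflict occurs when an LR(0) state has two complete items [A → α .] and [B → β .] — both call for a reduction, and with no lookahead the parser cannot choose between them.

Augment with A' → A and build the canonical LR(0) collection (I0 = CLOSURE({[A' → . A]}), then GOTO on every symbol after a dot until no new states appear). It has 12 states:
  I0: { [A → . B], [A → .], [A' → . A], [B → . id Y A], [B → . y id B], [B → . y id] }  — shift, reduce
  I1: { [A' → A .] }  — accept
  I2: { [A → B .] }  — reduce
  I3: { [A → . B], [A → .], [B → . id Y A], [B → . y id B], [B → . y id], [B → id . Y A], [Y → . A], [Y → . B )], [Y → .] }  — shift, 2 reduces
  I4: { [B → y . id B], [B → y . id] }  — shift
  I5: { [B → . id Y A], [B → . y id B], [B → . y id], [B → y id . B], [B → y id .] }  — shift, reduce
  I6: { [B → y id B .] }  — reduce
  I7: { [Y → A .] }  — reduce
  I8: { [A → B .], [Y → B . )] }  — shift, reduce
  I9: { [A → . B], [A → .], [B → . id Y A], [B → . y id B], [B → . y id], [B → id Y . A] }  — shift, reduce
  I10: { [B → id Y A .] }  — reduce
  I11: { [Y → B ) .] }  — reduce

I3 contains complete items [A → .], [Y → .] — reduce-reduce conflict.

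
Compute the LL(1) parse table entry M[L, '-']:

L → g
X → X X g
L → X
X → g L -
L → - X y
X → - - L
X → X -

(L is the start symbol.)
To find M[L, '-'], we find productions for L where '-' is in the predict set (PREDICT(N → α) = (FIRST(α) \ {ε}) ∪ (FOLLOW(N) if α ⇒* ε)).

Relevant sets:
  FIRST(X) = { '-', 'g' }

L → g: PREDICT = { 'g' }
L → X: PREDICT = { '-', 'g' }
  '-' is in predict set, so this production goes in M[L, '-']
L → - X y: PREDICT = { '-' }
  '-' is in predict set, so this production goes in M[L, '-']

M[L, '-'] = L → X, L → - X y  (a multiply-defined cell — the grammar is not LL(1))

Answer: L → X, L → - X y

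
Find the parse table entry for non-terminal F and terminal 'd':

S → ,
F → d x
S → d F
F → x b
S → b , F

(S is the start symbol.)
To find M[F, 'd'], we find productions for F where 'd' is in the predict set (PREDICT(N → α) = (FIRST(α) \ {ε}) ∪ (FOLLOW(N) if α ⇒* ε)).

F → d x: PREDICT = { 'd' }
  'd' is in predict set, so this production goes in M[F, 'd']
F → x b: PREDICT = { 'x' }

M[F, 'd'] = F → d x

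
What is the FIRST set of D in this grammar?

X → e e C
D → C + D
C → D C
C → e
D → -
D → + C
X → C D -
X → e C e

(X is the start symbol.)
To compute FIRST(D), examine every production with D on the left-hand side, reading each right-hand side left to right until a non-nullable symbol is reached.

FIRST sets of the other non-terminals involved (by the same procedure, iterated to a fixed point):
  FIRST(C) = { '+', '-', 'e' }

From D → C + D:
  - C is a non-terminal: add FIRST(C) \ {ε} = { '+', '-', 'e' }
    C is not nullable, so stop
From D → -:
  - '-' is a terminal: add '-' and stop
From D → + C:
  - '+' is a terminal: add '+' and stop

Collecting: FIRST(D) = { '+', '-', 'e' }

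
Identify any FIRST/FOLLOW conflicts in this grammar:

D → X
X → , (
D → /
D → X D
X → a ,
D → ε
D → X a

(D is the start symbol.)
No FIRST/FOLLOW conflicts.

Nullable non-terminals: D.
FIRST sets used below: FIRST(X) = { ',', 'a' }

D: nullable alternative(s) D → ε; FOLLOW(D) = { $ }
  D → X: FIRST \ {ε} = { ',', 'a' } — disjoint from FOLLOW(D)
  D → /: FIRST \ {ε} = { '/' } — disjoint from FOLLOW(D)
  D → X D: FIRST \ {ε} = { ',', 'a' } — disjoint from FOLLOW(D)
  D → ε: FIRST \ {ε} = { } — this is the only nullable alternative, skip
  D → X a: FIRST \ {ε} = { ',', 'a' } — disjoint from FOLLOW(D)

X has no nullable alternative, so no FIRST/FOLLOW check is needed there.

No FIRST/FOLLOW conflicts found.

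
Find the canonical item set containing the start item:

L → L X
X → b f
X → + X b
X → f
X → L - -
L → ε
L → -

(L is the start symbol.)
First, augment the grammar with L' → L
I₀ = CLOSURE({ [L' → . L] }):
  [L' → . L] has the dot before L: add [L → . L X], [L → .], [L → . -]
No further items can be added.

I₀ = { [L → . -], [L → . L X], [L → .], [L' → . L] }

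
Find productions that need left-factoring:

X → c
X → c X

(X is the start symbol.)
Yes, X has productions with common prefix 'c'

Left-factoring is needed when two productions for the same non-terminal
share a common prefix on the right-hand side.

Productions for X:
  X → c
  X → c X

Found common prefix 'c' in productions for X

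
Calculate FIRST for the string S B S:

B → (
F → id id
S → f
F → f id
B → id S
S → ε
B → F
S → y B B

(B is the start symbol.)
{ '(', 'f', 'id', 'y' }

FIRST sets of the non-terminals involved (from the grammar, by fixed-point iteration):
  FIRST(S) = { 'f', 'y', ε }
  FIRST(B) = { '(', 'f', 'id' }

To compute FIRST(S B S), process the symbols left to right:
Symbol S is a non-terminal. Add FIRST(S) \ {ε} = { 'f', 'y' }
S is nullable (ε ∈ FIRST(S)), continue to the next symbol.
Symbol B is a non-terminal. Add FIRST(B) \ {ε} = { '(', 'f', 'id' }
B is not nullable (ε ∉ FIRST(B)), so stop here.
FIRST(S B S) = { '(', 'f', 'id', 'y' }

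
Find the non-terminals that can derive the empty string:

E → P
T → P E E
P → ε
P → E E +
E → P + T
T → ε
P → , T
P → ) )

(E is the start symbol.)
{ 'E', 'P', 'T' }

ε-productions: P → ε, T → ε
So P, T are immediately nullable.
E → P: every symbol on the right is nullable, so E is nullable too.
Every non-terminal is now nullable.
Nullable = { 'E', 'P', 'T' }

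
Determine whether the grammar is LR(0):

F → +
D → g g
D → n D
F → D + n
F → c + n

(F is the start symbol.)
Augment with F' → F and build the canonical LR(0) collection (I0 = CLOSURE({[F' → . F]}), then GOTO on every symbol after a dot until no new states appear). It has 13 states:
  I0: { [D → . g g], [D → . n D], [F → . +], [F → . D + n], [F → . c + n], [F' → . F] }  — shift
  I1: { [F → + .] }  — reduce
  I2: { [F → D . + n] }  — shift
  I3: { [F' → F .] }  — accept
  I4: { [F → c . + n] }  — shift
  I5: { [D → g . g] }  — shift
  I6: { [D → . g g], [D → . n D], [D → n . D] }  — shift
  I7: { [D → n D .] }  — reduce
  I8: { [D → g g .] }  — reduce
  I9: { [F → c + . n] }  — shift
  I10: { [F → c + n .] }  — reduce
  I11: { [F → D + . n] }  — shift
  I12: { [F → D + n .] }  — reduce

Every state is either a pure shift/goto state or contains exactly one complete item and nothing to shift — no conflicts. The grammar is LR(0).

Answer: Yes, the grammar is LR(0)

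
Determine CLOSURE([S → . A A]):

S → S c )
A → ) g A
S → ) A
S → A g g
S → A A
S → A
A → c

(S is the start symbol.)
Start with: [S → . A A]
  [S → . A A] has the dot before A: add [A → . ) g A], [A → . c]
No further items can be added.

CLOSURE = { [A → . ) g A], [A → . c], [S → . A A] }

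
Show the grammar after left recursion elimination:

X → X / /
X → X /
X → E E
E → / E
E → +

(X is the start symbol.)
X is directly left-recursive. The standard transformation for
  A → A α₁ | ... | A α_m | β₁ | ... | β_n
is
  A  → β₁ A' | ... | β_n A'
  A' → α₁ A' | ... | α_m A' | ε

X → E E becomes X → E E X'
X → X / / becomes X' → / / X'
X → X / becomes X' → / X'
Add X' → ε

Productions for other non-terminals are unchanged:
  E → / E
  E → +

Resulting grammar:
X → E E X'
X' → / / X'
X' → / X'
X' → ε
E → / E
E → +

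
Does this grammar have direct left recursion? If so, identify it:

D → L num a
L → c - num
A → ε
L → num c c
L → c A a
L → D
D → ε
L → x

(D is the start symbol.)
D → L num a: starts with L
L → c - num: starts with c
A → ε: starts with ε
L → num c c: starts with num
L → c A a: starts with c
L → D: starts with D
D → ε: starts with ε
L → x: starts with x

No direct left recursion found.

Answer: No direct left recursion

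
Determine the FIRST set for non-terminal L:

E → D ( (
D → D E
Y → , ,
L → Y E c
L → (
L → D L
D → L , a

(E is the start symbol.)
FIRST sets of the other non-terminals involved (by the same procedure, iterated to a fixed point):
  FIRST(Y) = { ',' }
  FIRST(D) = { '(', ',' }

From L → Y E c:
  - Y is a non-terminal: add FIRST(Y) \ {ε} = { ',' }
    Y is not nullable, so stop
From L → (:
  - '(' is a terminal: add '(' and stop
From L → D L:
  - D is a non-terminal: add FIRST(D) \ {ε} = { '(', ',' }
    D is not nullable, so stop

Collecting: FIRST(L) = { '(', ',' }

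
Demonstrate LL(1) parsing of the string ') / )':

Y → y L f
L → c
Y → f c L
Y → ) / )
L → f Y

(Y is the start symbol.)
LL(1) parsing maintains a stack (initially the start symbol over $) and the input. At each step: if the stack top is a terminal, match it against the current input token; if it is a non-terminal N, replace it with the RHS of M[N, lookahead] (the unique production whose predict set contains the lookahead).

Stack is shown with the top on the left.

Stack    Input    Action
------------------------
Y $      ) / ) $  output Y → ) / )
) / ) $  ) / ) $  match ')'
/ ) $    / ) $    match '/'
) $      ) $      match ')'
$        $        accept

The string is accepted.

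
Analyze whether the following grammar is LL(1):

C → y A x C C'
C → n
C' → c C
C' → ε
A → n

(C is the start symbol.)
No. Predict set conflict for C': { 'c' }

A grammar is LL(1) if for each non-terminal N with multiple productions, the predict sets of those productions are pairwise disjoint, where PREDICT(N → α) = (FIRST(α) \ {ε}) ∪ (FOLLOW(N) if α ⇒* ε).

Relevant sets:
  FOLLOW(C') = { $, 'c' }

For C:
  PREDICT(C → y A x C C') = { 'y' }
  PREDICT(C → n) = { 'n' }
For C':
  PREDICT(C' → c C) = { 'c' }
  PREDICT(C' → ε) = { $, 'c' }
A has a single production, so nothing to check there.

Conflict found: Predict set conflict for C': { 'c' }
The grammar is NOT LL(1).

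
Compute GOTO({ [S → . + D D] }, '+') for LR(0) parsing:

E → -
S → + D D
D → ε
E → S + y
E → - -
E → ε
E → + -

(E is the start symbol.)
{ [D → .], [S → + . D D] }

GOTO(I, '+') = CLOSURE({ [A → αX.β] : [A → α.Xβ] ∈ I, X = '+' })

Items with dot before '+', with the dot advanced:
  [S → . + D D] → [S → + . D D]
Closure of the advanced items:
  [S → + . D D] has the dot before D: add [D → .]

GOTO = { [D → .], [S → + . D D] }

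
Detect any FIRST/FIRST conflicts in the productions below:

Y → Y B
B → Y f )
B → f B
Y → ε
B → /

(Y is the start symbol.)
Yes. B → Y f ')' / B → f B on { 'f' }; B → Y f ')' / B → '/' on { '/' }

A FIRST/FIRST conflict occurs when two productions N → α and N → β for the same non-terminal have FIRST(α) ∩ FIRST(β) ≠ ∅ (with ε ∈ FIRST of a nullable right-hand side, so two nullable alternatives also conflict).

FIRST sets of the non-terminals at (or reachable through a nullable prefix from) the front of some alternative:
  FIRST(Y) = { '/', 'f', ε }
  FIRST(B) = { '/', 'f' }

Productions for Y:
  Y → Y B: FIRST = { '/', 'f' }
  Y → ε: FIRST = { ε }
Productions for B:
  B → Y f ): FIRST = { '/', 'f' }
  B → f B: FIRST = { 'f' }
  B → /: FIRST = { '/' }

Conflict for B: B → Y f ) and B → f B
  Overlap: { 'f' }
Conflict for B: B → Y f ) and B → /
  Overlap: { '/' }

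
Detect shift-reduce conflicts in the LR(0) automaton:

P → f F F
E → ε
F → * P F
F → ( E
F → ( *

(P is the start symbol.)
Yes — I3: [E → .] vs [F → ( . *]

A shift-reduce conflict occurs when an LR(0) state has both:
  - a complete (reduce) item [A → α .] (dot at the end), and
  - a shift item [B → β . c γ] (dot before a terminal).

Augment with P' → P and build the canonical LR(0) collection (I0 = CLOSURE({[P' → . P]}), then GOTO on every symbol after a dot until no new states appear). It has 11 states:
  I0: { [P → . f F F], [P' → . P] }  — shift
  I1: { [P' → P .] }  — accept
  I2: { [F → . ( *], [F → . ( E], [F → . * P F], [P → f . F F] }  — shift
  I3: { [E → .], [F → ( . *], [F → ( . E] }  — shift, reduce
  I4: { [F → * . P F], [P → . f F F] }  — shift
  I5: { [F → . ( *], [F → . ( E], [F → . * P F], [P → f F . F] }  — shift
  I6: { [P → f F F .] }  — reduce
  I7: { [F → * P . F], [F → . ( *], [F → . ( E], [F → . * P F] }  — shift
  I8: { [F → * P F .] }  — reduce
  I9: { [F → ( * .] }  — reduce
  I10: { [F → ( E .] }  — reduce

I3 contains reduce item [E → .] and shift item [F → ( . *] — shift-reduce conflict.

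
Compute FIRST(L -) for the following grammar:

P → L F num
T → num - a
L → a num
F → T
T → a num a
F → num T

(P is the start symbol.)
FIRST sets of the non-terminals involved (from the grammar, by fixed-point iteration):
  FIRST(L) = { 'a' }

To compute FIRST(L -), process the symbols left to right:
Symbol L is a non-terminal. Add FIRST(L) \ {ε} = { 'a' }
L is not nullable (ε ∉ FIRST(L)), so stop here.
FIRST(L -) = { 'a' }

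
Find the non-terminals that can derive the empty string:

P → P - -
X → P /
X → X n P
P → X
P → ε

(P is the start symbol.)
A non-terminal is nullable if it can derive ε (the empty string): either it has an ε-production, or it has a production whose right-hand side consists entirely of nullable non-terminals.

ε-productions: P → ε
So P is immediately nullable.
No further non-terminal can be added: every production for the remaining non-terminals contains a terminal or a non-nullable non-terminal.
Nullable = { 'P' }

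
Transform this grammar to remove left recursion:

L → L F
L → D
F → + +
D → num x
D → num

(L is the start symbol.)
L → D L'
L' → F L'
L' → ε
F → + +
D → num x
D → num

L is directly left-recursive. The standard transformation for
  A → A α₁ | ... | A α_m | β₁ | ... | β_n
is
  A  → β₁ A' | ... | β_n A'
  A' → α₁ A' | ... | α_m A' | ε

L → D becomes L → D L'
L → L F becomes L' → F L'
Add L' → ε

Productions for other non-terminals are unchanged:
  F → + +
  D → num x
  D → num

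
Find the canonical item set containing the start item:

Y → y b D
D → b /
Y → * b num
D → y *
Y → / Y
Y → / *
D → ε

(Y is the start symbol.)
{ [Y → . * b num], [Y → . / *], [Y → . / Y], [Y → . y b D], [Y' → . Y] }

First, augment the grammar with Y' → Y
I₀ = CLOSURE({ [Y' → . Y] }):
  [Y' → . Y] has the dot before Y: add [Y → . y b D], [Y → . * b num], [Y → . / Y], [Y → . / *]
No further items can be added.

I₀ = { [Y → . * b num], [Y → . / *], [Y → . / Y], [Y → . y b D], [Y' → . Y] }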